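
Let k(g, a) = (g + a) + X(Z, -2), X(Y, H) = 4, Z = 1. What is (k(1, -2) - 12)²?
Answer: 81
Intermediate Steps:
k(g, a) = 4 + a + g (k(g, a) = (g + a) + 4 = (a + g) + 4 = 4 + a + g)
(k(1, -2) - 12)² = ((4 - 2 + 1) - 12)² = (3 - 12)² = (-9)² = 81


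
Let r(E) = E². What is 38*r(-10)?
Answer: 3800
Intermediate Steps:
38*r(-10) = 38*(-10)² = 38*100 = 3800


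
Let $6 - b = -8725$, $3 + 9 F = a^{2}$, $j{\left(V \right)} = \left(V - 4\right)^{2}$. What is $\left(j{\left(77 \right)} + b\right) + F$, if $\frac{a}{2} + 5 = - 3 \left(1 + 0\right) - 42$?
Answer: $\frac{136537}{9} \approx 15171.0$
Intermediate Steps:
$a = -100$ ($a = -10 + 2 \left(- 3 \left(1 + 0\right) - 42\right) = -10 + 2 \left(\left(-3\right) 1 - 42\right) = -10 + 2 \left(-3 - 42\right) = -10 + 2 \left(-45\right) = -10 - 90 = -100$)
$j{\left(V \right)} = \left(-4 + V\right)^{2}$
$F = \frac{9997}{9}$ ($F = - \frac{1}{3} + \frac{\left(-100\right)^{2}}{9} = - \frac{1}{3} + \frac{1}{9} \cdot 10000 = - \frac{1}{3} + \frac{10000}{9} = \frac{9997}{9} \approx 1110.8$)
$b = 8731$ ($b = 6 - -8725 = 6 + 8725 = 8731$)
$\left(j{\left(77 \right)} + b\right) + F = \left(\left(-4 + 77\right)^{2} + 8731\right) + \frac{9997}{9} = \left(73^{2} + 8731\right) + \frac{9997}{9} = \left(5329 + 8731\right) + \frac{9997}{9} = 14060 + \frac{9997}{9} = \frac{136537}{9}$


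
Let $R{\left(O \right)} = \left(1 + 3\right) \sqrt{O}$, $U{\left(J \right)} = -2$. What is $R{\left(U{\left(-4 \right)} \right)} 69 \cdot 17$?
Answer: $4692 i \sqrt{2} \approx 6635.5 i$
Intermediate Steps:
$R{\left(O \right)} = 4 \sqrt{O}$
$R{\left(U{\left(-4 \right)} \right)} 69 \cdot 17 = 4 \sqrt{-2} \cdot 69 \cdot 17 = 4 i \sqrt{2} \cdot 69 \cdot 17 = 276 i \sqrt{2} \cdot 17 = 4692 i \sqrt{2}$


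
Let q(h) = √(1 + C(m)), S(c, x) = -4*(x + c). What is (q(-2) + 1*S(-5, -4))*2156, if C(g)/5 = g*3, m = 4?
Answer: 77616 + 2156*√61 ≈ 94455.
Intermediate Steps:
S(c, x) = -4*c - 4*x (S(c, x) = -4*(c + x) = -4*c - 4*x)
C(g) = 15*g (C(g) = 5*(g*3) = 5*(3*g) = 15*g)
q(h) = √61 (q(h) = √(1 + 15*4) = √(1 + 60) = √61)
(q(-2) + 1*S(-5, -4))*2156 = (√61 + 1*(-4*(-5) - 4*(-4)))*2156 = (√61 + 1*(20 + 16))*2156 = (√61 + 1*36)*2156 = (√61 + 36)*2156 = (36 + √61)*2156 = 77616 + 2156*√61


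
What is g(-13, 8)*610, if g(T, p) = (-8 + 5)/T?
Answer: 1830/13 ≈ 140.77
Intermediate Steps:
g(T, p) = -3/T
g(-13, 8)*610 = -3/(-13)*610 = -3*(-1/13)*610 = (3/13)*610 = 1830/13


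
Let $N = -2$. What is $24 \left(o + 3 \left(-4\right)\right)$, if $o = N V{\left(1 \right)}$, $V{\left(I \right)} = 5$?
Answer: $-528$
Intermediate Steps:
$o = -10$ ($o = \left(-2\right) 5 = -10$)
$24 \left(o + 3 \left(-4\right)\right) = 24 \left(-10 + 3 \left(-4\right)\right) = 24 \left(-10 - 12\right) = 24 \left(-22\right) = -528$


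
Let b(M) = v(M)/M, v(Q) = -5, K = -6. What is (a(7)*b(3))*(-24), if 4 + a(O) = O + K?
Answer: -120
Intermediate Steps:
b(M) = -5/M
a(O) = -10 + O (a(O) = -4 + (O - 6) = -4 + (-6 + O) = -10 + O)
(a(7)*b(3))*(-24) = ((-10 + 7)*(-5/3))*(-24) = -(-15)/3*(-24) = -3*(-5/3)*(-24) = 5*(-24) = -120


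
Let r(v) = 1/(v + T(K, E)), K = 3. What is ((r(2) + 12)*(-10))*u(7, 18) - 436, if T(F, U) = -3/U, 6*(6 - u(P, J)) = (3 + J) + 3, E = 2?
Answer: -716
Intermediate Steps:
u(P, J) = 5 - J/6 (u(P, J) = 6 - ((3 + J) + 3)/6 = 6 - (6 + J)/6 = 6 + (-1 - J/6) = 5 - J/6)
r(v) = 1/(-3/2 + v) (r(v) = 1/(v - 3/2) = 1/(-3/2 + v))
((r(2) + 12)*(-10))*u(7, 18) - 436 = ((2/(-3 + 2*2) + 12)*(-10))*(5 - 1/6*18) - 436 = ((2/(-3 + 4) + 12)*(-10))*(5 - 3) - 436 = ((2/1 + 12)*(-10))*2 - 436 = ((2*1 + 12)*(-10))*2 - 436 = ((2 + 12)*(-10))*2 - 436 = (14*(-10))*2 - 436 = -140*2 - 436 = -280 - 436 = -716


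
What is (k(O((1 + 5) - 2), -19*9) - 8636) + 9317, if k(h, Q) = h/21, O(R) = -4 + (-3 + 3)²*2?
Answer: 14297/21 ≈ 680.81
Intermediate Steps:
O(R) = -4 (O(R) = -4 + 0²*2 = -4 + 0*2 = -4 + 0 = -4)
k(h, Q) = h/21 (k(h, Q) = h*(1/21) = h/21)
(k(O((1 + 5) - 2), -19*9) - 8636) + 9317 = ((1/21)*(-4) - 8636) + 9317 = (-4/21 - 8636) + 9317 = -181360/21 + 9317 = 14297/21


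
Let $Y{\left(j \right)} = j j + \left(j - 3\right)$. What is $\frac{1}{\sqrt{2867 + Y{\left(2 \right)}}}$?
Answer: $\frac{\sqrt{2870}}{2870} \approx 0.018666$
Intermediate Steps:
$Y{\left(j \right)} = -3 + j + j^{2}$ ($Y{\left(j \right)} = j^{2} + \left(-3 + j\right) = -3 + j + j^{2}$)
$\frac{1}{\sqrt{2867 + Y{\left(2 \right)}}} = \frac{1}{\sqrt{2867 + \left(-3 + 2 + 2^{2}\right)}} = \frac{1}{\sqrt{2867 + \left(-3 + 2 + 4\right)}} = \frac{1}{\sqrt{2867 + 3}} = \frac{1}{\sqrt{2870}} = \frac{\sqrt{2870}}{2870}$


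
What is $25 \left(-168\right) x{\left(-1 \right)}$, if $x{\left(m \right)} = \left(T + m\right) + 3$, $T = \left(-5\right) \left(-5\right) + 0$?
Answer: $-113400$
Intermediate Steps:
$T = 25$ ($T = 25 + 0 = 25$)
$x{\left(m \right)} = 28 + m$ ($x{\left(m \right)} = \left(25 + m\right) + 3 = 28 + m$)
$25 \left(-168\right) x{\left(-1 \right)} = 25 \left(-168\right) \left(28 - 1\right) = \left(-4200\right) 27 = -113400$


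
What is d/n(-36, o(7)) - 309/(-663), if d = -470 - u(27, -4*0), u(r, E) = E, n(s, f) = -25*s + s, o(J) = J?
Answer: -7439/95472 ≈ -0.077918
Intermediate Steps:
n(s, f) = -24*s
d = -470 (d = -470 - (-4)*0 = -470 - 1*0 = -470 + 0 = -470)
d/n(-36, o(7)) - 309/(-663) = -470/((-24*(-36))) - 309/(-663) = -470/864 - 309*(-1/663) = -470*1/864 + 103/221 = -235/432 + 103/221 = -7439/95472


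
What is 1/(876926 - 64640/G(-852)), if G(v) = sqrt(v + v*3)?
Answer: 93392619/81898546381994 - 4040*I*sqrt(213)/40949273190997 ≈ 1.1403e-6 - 1.4399e-9*I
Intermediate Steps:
G(v) = 2*sqrt(v) (G(v) = sqrt(v + 3*v) = sqrt(4*v) = 2*sqrt(v))
1/(876926 - 64640/G(-852)) = 1/(876926 - 64640*(-I*sqrt(213)/852)) = 1/(876926 - (-16160)*I*sqrt(213)/213) = 1/(876926 + 16160*I*sqrt(213)/213)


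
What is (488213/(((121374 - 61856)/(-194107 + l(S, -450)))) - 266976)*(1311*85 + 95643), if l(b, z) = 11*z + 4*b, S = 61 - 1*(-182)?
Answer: -11658237695592747/29759 ≈ -3.9175e+11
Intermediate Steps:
S = 243 (S = 61 + 182 = 243)
l(b, z) = 4*b + 11*z
(488213/(((121374 - 61856)/(-194107 + l(S, -450)))) - 266976)*(1311*85 + 95643) = (488213/(((121374 - 61856)/(-194107 + (4*243 + 11*(-450))))) - 266976)*(1311*85 + 95643) = (488213/((59518/(-194107 + (972 - 4950)))) - 266976)*(111435 + 95643) = (488213/((59518/(-194107 - 3978))) - 266976)*207078 = (488213/((59518/(-198085))) - 266976)*207078 = (488213/((59518*(-1/198085))) - 266976)*207078 = (488213/(-59518/198085) - 266976)*207078 = (488213*(-198085/59518) - 266976)*207078 = (-96707672105/59518 - 266976)*207078 = -112597549673/59518*207078 = -11658237695592747/29759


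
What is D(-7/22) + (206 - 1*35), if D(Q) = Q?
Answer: 3755/22 ≈ 170.68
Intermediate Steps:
D(-7/22) + (206 - 1*35) = -7/22 + (206 - 1*35) = -7*1/22 + (206 - 35) = -7/22 + 171 = 3755/22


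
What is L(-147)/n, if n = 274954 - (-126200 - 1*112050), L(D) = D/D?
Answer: 1/513204 ≈ 1.9485e-6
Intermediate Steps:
L(D) = 1
n = 513204 (n = 274954 - (-126200 - 112050) = 274954 - 1*(-238250) = 274954 + 238250 = 513204)
L(-147)/n = 1/513204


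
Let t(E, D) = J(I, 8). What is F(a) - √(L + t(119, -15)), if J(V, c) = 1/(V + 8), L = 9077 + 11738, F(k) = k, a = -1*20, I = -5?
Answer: -20 - √187338/3 ≈ -164.28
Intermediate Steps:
a = -20
L = 20815
J(V, c) = 1/(8 + V)
t(E, D) = ⅓ (t(E, D) = 1/(8 - 5) = 1/3 = ⅓)
F(a) - √(L + t(119, -15)) = -20 - √(20815 + ⅓) = -20 - √(62446/3) = -20 - √187338/3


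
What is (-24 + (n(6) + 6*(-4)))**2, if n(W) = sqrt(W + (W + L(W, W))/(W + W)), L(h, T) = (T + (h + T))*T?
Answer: (96 - sqrt(62))**2/4 ≈ 1941.5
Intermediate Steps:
L(h, T) = T*(h + 2*T) (L(h, T) = (T + (T + h))*T = (h + 2*T)*T = T*(h + 2*T))
n(W) = sqrt(W + (W + 3*W**2)/(2*W)) (n(W) = sqrt(W + (W + W*(W + 2*W))/(W + W)) = sqrt(W + (W + W*(3*W))/((2*W))) = sqrt(W + (W + 3*W**2)*(1/(2*W))) = sqrt(W + (W + 3*W**2)/(2*W)))
(-24 + (n(6) + 6*(-4)))**2 = (-24 + (sqrt(2 + 10*6)/2 + 6*(-4)))**2 = (-24 + (sqrt(2 + 60)/2 - 24))**2 = (-24 + (sqrt(62)/2 - 24))**2 = (-24 + (-24 + sqrt(62)/2))**2 = (-48 + sqrt(62)/2)**2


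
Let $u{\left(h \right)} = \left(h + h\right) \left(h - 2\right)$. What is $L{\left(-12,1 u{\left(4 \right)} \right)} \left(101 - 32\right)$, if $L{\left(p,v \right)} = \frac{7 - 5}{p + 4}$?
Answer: $- \frac{69}{4} \approx -17.25$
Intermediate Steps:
$u{\left(h \right)} = 2 h \left(-2 + h\right)$
$L{\left(p,v \right)} = \frac{2}{4 + p}$
$L{\left(-12,1 u{\left(4 \right)} \right)} \left(101 - 32\right) = \frac{2}{4 - 12} \left(101 - 32\right) = \frac{2}{-8} \cdot 69 = 2 \left(- \frac{1}{8}\right) 69 = \left(- \frac{1}{4}\right) 69 = - \frac{69}{4}$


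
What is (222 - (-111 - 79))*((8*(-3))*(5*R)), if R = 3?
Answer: -148320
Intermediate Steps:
(222 - (-111 - 79))*((8*(-3))*(5*R)) = (222 - (-111 - 79))*((8*(-3))*(5*3)) = (222 - 1*(-190))*(-24*15) = (222 + 190)*(-360) = 412*(-360) = -148320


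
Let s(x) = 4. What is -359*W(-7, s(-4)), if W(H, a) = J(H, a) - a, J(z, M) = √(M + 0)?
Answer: 718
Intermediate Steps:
J(z, M) = √M
W(H, a) = √a - a
-359*W(-7, s(-4)) = -359*(√4 - 1*4) = -359*(2 - 4) = -359*(-2) = 718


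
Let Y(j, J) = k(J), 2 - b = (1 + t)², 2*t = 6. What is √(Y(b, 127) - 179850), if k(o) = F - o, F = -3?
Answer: 2*I*√44995 ≈ 424.24*I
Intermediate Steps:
t = 3 (t = (½)*6 = 3)
b = -14 (b = 2 - (1 + 3)² = 2 - 1*4² = 2 - 1*16 = 2 - 16 = -14)
k(o) = -3 - o
Y(j, J) = -3 - J
√(Y(b, 127) - 179850) = √((-3 - 1*127) - 179850) = √((-3 - 127) - 179850) = √(-130 - 179850) = √(-179980) = 2*I*√44995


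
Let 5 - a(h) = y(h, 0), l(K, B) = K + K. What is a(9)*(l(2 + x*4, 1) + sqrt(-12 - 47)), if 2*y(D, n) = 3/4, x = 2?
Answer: 185/2 + 37*I*sqrt(59)/8 ≈ 92.5 + 35.525*I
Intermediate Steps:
y(D, n) = 3/8 (y(D, n) = (3/4)/2 = (3*(1/4))/2 = (1/2)*(3/4) = 3/8)
l(K, B) = 2*K
a(h) = 37/8 (a(h) = 5 - 1*3/8 = 5 - 3/8 = 37/8)
a(9)*(l(2 + x*4, 1) + sqrt(-12 - 47)) = 37*(2*(2 + 2*4) + sqrt(-12 - 47))/8 = 37*(2*(2 + 8) + sqrt(-59))/8 = 37*(2*10 + I*sqrt(59))/8 = 37*(20 + I*sqrt(59))/8 = 185/2 + 37*I*sqrt(59)/8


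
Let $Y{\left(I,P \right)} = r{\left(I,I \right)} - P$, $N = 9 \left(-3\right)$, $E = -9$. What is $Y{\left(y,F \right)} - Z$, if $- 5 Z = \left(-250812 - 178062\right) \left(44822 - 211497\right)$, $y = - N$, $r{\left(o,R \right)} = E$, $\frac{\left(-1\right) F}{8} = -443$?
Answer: $14296511237$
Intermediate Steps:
$F = 3544$ ($F = \left(-8\right) \left(-443\right) = 3544$)
$N = -27$
$r{\left(o,R \right)} = -9$
$y = 27$ ($y = \left(-1\right) \left(-27\right) = 27$)
$Y{\left(I,P \right)} = -9 - P$
$Z = -14296514790$ ($Z = - \frac{\left(-250812 - 178062\right) \left(44822 - 211497\right)}{5} = - \frac{\left(-428874\right) \left(-166675\right)}{5} = \left(- \frac{1}{5}\right) 71482573950 = -14296514790$)
$Y{\left(y,F \right)} - Z = \left(-9 - 3544\right) - -14296514790 = \left(-9 - 3544\right) + 14296514790 = -3553 + 14296514790 = 14296511237$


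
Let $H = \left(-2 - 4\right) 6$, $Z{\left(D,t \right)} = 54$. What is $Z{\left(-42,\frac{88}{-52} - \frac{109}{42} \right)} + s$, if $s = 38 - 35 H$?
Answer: $1352$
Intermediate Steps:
$H = -36$ ($H = \left(-6\right) 6 = -36$)
$s = 1298$ ($s = 38 - -1260 = 38 + 1260 = 1298$)
$Z{\left(-42,\frac{88}{-52} - \frac{109}{42} \right)} + s = 54 + 1298 = 1352$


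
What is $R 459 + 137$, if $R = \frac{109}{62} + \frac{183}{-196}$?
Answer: $\frac{3131543}{6076} \approx 515.4$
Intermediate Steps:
$R = \frac{5009}{6076}$ ($R = 109 \cdot \frac{1}{62} + 183 \left(- \frac{1}{196}\right) = \frac{109}{62} - \frac{183}{196} = \frac{5009}{6076} \approx 0.82439$)
$R 459 + 137 = \frac{5009}{6076} \cdot 459 + 137 = \frac{2299131}{6076} + 137 = \frac{3131543}{6076}$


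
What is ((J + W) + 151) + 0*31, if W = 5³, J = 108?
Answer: 384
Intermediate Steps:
W = 125
((J + W) + 151) + 0*31 = ((108 + 125) + 151) + 0*31 = (233 + 151) + 0 = 384 + 0 = 384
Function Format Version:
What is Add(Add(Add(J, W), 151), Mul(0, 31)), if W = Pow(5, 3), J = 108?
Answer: 384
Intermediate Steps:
W = 125
Add(Add(Add(J, W), 151), Mul(0, 31)) = Add(Add(Add(108, 125), 151), Mul(0, 31)) = Add(Add(233, 151), 0) = Add(384, 0) = 384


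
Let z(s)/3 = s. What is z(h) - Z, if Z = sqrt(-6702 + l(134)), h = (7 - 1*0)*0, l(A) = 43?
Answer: -I*sqrt(6659) ≈ -81.603*I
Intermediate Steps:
h = 0 (h = (7 + 0)*0 = 7*0 = 0)
z(s) = 3*s
Z = I*sqrt(6659) (Z = sqrt(-6702 + 43) = sqrt(-6659) = I*sqrt(6659) ≈ 81.603*I)
z(h) - Z = 3*0 - I*sqrt(6659) = 0 - I*sqrt(6659) = -I*sqrt(6659)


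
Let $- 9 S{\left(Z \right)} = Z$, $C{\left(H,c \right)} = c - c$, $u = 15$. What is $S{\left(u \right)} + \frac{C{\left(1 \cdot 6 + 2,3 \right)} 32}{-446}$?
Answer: $- \frac{5}{3} \approx -1.6667$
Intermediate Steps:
$C{\left(H,c \right)} = 0$
$S{\left(Z \right)} = - \frac{Z}{9}$
$S{\left(u \right)} + \frac{C{\left(1 \cdot 6 + 2,3 \right)} 32}{-446} = \left(- \frac{1}{9}\right) 15 + \frac{0 \cdot 32}{-446} = - \frac{5}{3} + 0 \left(- \frac{1}{446}\right) = - \frac{5}{3} + 0 = - \frac{5}{3}$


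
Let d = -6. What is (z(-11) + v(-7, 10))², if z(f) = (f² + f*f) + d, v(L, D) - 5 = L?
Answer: 54756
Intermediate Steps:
v(L, D) = 5 + L
z(f) = -6 + 2*f² (z(f) = (f² + f*f) - 6 = (f² + f²) - 6 = 2*f² - 6 = -6 + 2*f²)
(z(-11) + v(-7, 10))² = ((-6 + 2*(-11)²) + (5 - 7))² = ((-6 + 2*121) - 2)² = ((-6 + 242) - 2)² = (236 - 2)² = 234² = 54756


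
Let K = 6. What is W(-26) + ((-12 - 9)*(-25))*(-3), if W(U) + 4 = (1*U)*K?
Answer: -1735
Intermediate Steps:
W(U) = -4 + 6*U (W(U) = -4 + (1*U)*6 = -4 + U*6 = -4 + 6*U)
W(-26) + ((-12 - 9)*(-25))*(-3) = (-4 + 6*(-26)) + ((-12 - 9)*(-25))*(-3) = (-4 - 156) - 21*(-25)*(-3) = -160 + 525*(-3) = -160 - 1575 = -1735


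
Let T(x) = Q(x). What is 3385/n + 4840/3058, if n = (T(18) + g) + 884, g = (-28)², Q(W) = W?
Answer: 841435/234354 ≈ 3.5904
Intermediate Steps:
g = 784
T(x) = x
n = 1686 (n = (18 + 784) + 884 = 802 + 884 = 1686)
3385/n + 4840/3058 = 3385/1686 + 4840/3058 = 3385*(1/1686) + 4840*(1/3058) = 3385/1686 + 220/139 = 841435/234354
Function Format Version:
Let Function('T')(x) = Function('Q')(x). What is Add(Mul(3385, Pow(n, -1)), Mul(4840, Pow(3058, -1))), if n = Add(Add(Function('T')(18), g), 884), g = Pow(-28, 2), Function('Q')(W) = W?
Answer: Rational(841435, 234354) ≈ 3.5904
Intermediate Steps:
g = 784
Function('T')(x) = x
n = 1686 (n = Add(Add(18, 784), 884) = Add(802, 884) = 1686)
Add(Mul(3385, Pow(n, -1)), Mul(4840, Pow(3058, -1))) = Add(Mul(3385, Pow(1686, -1)), Mul(4840, Pow(3058, -1))) = Add(Mul(3385, Rational(1, 1686)), Mul(4840, Rational(1, 3058))) = Add(Rational(3385, 1686), Rational(220, 139)) = Rational(841435, 234354)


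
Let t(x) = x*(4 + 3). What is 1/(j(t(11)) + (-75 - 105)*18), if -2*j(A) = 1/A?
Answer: -154/498961 ≈ -0.00030864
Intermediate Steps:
t(x) = 7*x (t(x) = x*7 = 7*x)
j(A) = -1/(2*A)
1/(j(t(11)) + (-75 - 105)*18) = 1/(-1/(2*(7*11)) + (-75 - 105)*18) = 1/(-½/77 - 180*18) = 1/(-½*1/77 - 3240) = 1/(-1/154 - 3240) = 1/(-498961/154) = -154/498961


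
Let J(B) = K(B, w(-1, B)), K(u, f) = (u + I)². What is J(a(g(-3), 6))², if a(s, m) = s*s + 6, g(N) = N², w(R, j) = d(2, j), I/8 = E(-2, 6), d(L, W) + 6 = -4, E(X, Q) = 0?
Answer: 57289761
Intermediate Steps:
d(L, W) = -10 (d(L, W) = -6 - 4 = -10)
I = 0 (I = 8*0 = 0)
w(R, j) = -10
K(u, f) = u² (K(u, f) = (u + 0)² = u²)
a(s, m) = 6 + s² (a(s, m) = s² + 6 = 6 + s²)
J(B) = B²
J(a(g(-3), 6))² = ((6 + ((-3)²)²)²)² = ((6 + 9²)²)² = ((6 + 81)²)² = (87²)² = 7569² = 57289761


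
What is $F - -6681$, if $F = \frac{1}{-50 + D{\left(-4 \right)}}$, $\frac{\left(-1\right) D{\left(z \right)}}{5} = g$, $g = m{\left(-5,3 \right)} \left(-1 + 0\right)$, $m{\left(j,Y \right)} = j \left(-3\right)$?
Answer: $\frac{167026}{25} \approx 6681.0$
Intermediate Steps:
$m{\left(j,Y \right)} = - 3 j$
$g = -15$ ($g = \left(-3\right) \left(-5\right) \left(-1 + 0\right) = 15 \left(-1\right) = -15$)
$D{\left(z \right)} = 75$ ($D{\left(z \right)} = \left(-5\right) \left(-15\right) = 75$)
$F = \frac{1}{25}$ ($F = \frac{1}{-50 + 75} = \frac{1}{25} \approx 0.04$)
$F - -6681 = \frac{1}{25} - -6681 = \frac{1}{25} + 6681 = \frac{167026}{25}$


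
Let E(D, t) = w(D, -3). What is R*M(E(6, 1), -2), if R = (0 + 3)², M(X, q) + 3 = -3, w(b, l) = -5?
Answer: -54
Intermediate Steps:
E(D, t) = -5
M(X, q) = -6 (M(X, q) = -3 - 3 = -6)
R = 9 (R = 3² = 9)
R*M(E(6, 1), -2) = 9*(-6) = -54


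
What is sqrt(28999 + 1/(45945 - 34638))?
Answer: sqrt(3707471384058)/11307 ≈ 170.29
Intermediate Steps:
sqrt(28999 + 1/(45945 - 34638)) = sqrt(28999 + 1/11307) = sqrt(327891694/11307) = sqrt(3707471384058)/11307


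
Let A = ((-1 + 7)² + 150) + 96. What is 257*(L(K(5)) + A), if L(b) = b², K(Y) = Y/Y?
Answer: 72731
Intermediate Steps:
K(Y) = 1
A = 282 (A = (6² + 150) + 96 = (36 + 150) + 96 = 186 + 96 = 282)
257*(L(K(5)) + A) = 257*(1² + 282) = 257*(1 + 282) = 257*283 = 72731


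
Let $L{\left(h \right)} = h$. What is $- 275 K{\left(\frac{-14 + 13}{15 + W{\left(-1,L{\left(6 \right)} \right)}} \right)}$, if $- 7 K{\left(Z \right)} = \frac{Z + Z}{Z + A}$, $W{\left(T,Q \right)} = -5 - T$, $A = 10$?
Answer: $- \frac{550}{763} \approx -0.72084$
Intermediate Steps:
$K{\left(Z \right)} = - \frac{2 Z}{7 \left(10 + Z\right)}$ ($K{\left(Z \right)} = - \frac{\left(Z + Z\right) \frac{1}{Z + 10}}{7} = - \frac{2 Z \frac{1}{10 + Z}}{7} = - \frac{2 Z}{7 \left(10 + Z\right)}$)
$- 275 K{\left(\frac{-14 + 13}{15 + W{\left(-1,L{\left(6 \right)} \right)}} \right)} = - 275 \left(- \frac{2 \frac{-14 + 13}{15 - 4}}{70 + 7 \frac{-14 + 13}{15 - 4}}\right) = - 275 \left(- \frac{2 \left(- \frac{1}{15 + \left(-5 + 1\right)}\right)}{70 + 7 \left(- \frac{1}{15 + \left(-5 + 1\right)}\right)}\right) = - 275 \left(- \frac{2 \left(- \frac{1}{15 - 4}\right)}{70 + 7 \left(- \frac{1}{15 - 4}\right)}\right) = - 275 \left(- \frac{2 \left(- \frac{1}{11}\right)}{70 + 7 \left(- \frac{1}{11}\right)}\right) = - 275 \left(- \frac{2 \left(\left(-1\right) \frac{1}{11}\right)}{70 + 7 \left(\left(-1\right) \frac{1}{11}\right)}\right) = - 275 \left(\left(-2\right) \left(- \frac{1}{11}\right) \frac{1}{70 + 7 \left(- \frac{1}{11}\right)}\right) = - 275 \left(\left(-2\right) \left(- \frac{1}{11}\right) \frac{1}{70 - \frac{7}{11}}\right) = - 275 \left(\left(-2\right) \left(- \frac{1}{11}\right) \frac{1}{\frac{763}{11}}\right) = - 275 \left(\left(-2\right) \left(- \frac{1}{11}\right) \frac{11}{763}\right) = \left(-275\right) \frac{2}{763} = - \frac{550}{763}$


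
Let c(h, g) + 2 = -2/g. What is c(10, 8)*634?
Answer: -2853/2 ≈ -1426.5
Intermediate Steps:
c(h, g) = -2 - 2/g
c(10, 8)*634 = (-2 - 2/8)*634 = (-2 - 2*⅛)*634 = (-2 - ¼)*634 = -9/4*634 = -2853/2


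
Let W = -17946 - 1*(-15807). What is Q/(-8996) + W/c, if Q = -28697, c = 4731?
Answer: 38841021/14186692 ≈ 2.7379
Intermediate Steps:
W = -2139 (W = -17946 + 15807 = -2139)
Q/(-8996) + W/c = -28697/(-8996) - 2139/4731 = -28697*(-1/8996) - 2139*1/4731 = 28697/8996 - 713/1577 = 38841021/14186692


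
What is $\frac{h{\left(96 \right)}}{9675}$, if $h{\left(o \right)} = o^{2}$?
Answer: $\frac{1024}{1075} \approx 0.95256$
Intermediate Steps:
$\frac{h{\left(96 \right)}}{9675} = \frac{96^{2}}{9675} = 9216 \cdot \frac{1}{9675} = \frac{1024}{1075}$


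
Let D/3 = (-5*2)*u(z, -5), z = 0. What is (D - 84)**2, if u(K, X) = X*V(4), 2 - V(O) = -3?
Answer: 443556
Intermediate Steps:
V(O) = 5 (V(O) = 2 - 1*(-3) = 2 + 3 = 5)
u(K, X) = 5*X (u(K, X) = X*5 = 5*X)
D = 750 (D = 3*((-5*2)*(5*(-5))) = 3*(-10*(-25)) = 3*250 = 750)
(D - 84)**2 = (750 - 84)**2 = 666**2 = 443556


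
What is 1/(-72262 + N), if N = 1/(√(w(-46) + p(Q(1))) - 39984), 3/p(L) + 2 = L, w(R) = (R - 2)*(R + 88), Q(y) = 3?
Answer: -115526868642462/8348202584730912853 + I*√2013/8348202584730912853 ≈ -1.3839e-5 + 5.3744e-18*I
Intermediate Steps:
w(R) = (-2 + R)*(88 + R)
p(L) = 3/(-2 + L)
N = 1/(-39984 + I*√2013) (N = 1/(√((-176 + (-46)² + 86*(-46)) + 3/(-2 + 3)) - 39984) = 1/(√((-176 + 2116 - 3956) + 3/1) - 39984) = 1/(√(-2016 + 3*1) - 39984) = 1/(√(-2016 + 3) - 39984) = 1/(√(-2013) - 39984) = 1/(I*√2013 - 39984) = 1/(-39984 + I*√2013) ≈ -2.501e-5 - 2.81e-8*I)
1/(-72262 + N) = 1/(-72262 + (-13328/532907423 - I*√2013/1598722269)) = 1/(-38508956214154/532907423 - I*√2013/1598722269)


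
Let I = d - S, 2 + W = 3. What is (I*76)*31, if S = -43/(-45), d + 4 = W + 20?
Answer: 1701032/45 ≈ 37801.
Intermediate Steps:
W = 1 (W = -2 + 3 = 1)
d = 17 (d = -4 + (1 + 20) = -4 + 21 = 17)
S = 43/45 (S = -43*(-1/45) = 43/45 ≈ 0.95556)
I = 722/45 (I = 17 - 1*43/45 = 17 - 43/45 = 722/45 ≈ 16.044)
(I*76)*31 = ((722/45)*76)*31 = (54872/45)*31 = 1701032/45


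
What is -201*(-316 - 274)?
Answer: 118590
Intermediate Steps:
-201*(-316 - 274) = -201*(-590) = 118590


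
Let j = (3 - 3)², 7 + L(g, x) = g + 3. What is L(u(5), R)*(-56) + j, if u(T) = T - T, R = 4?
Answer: 224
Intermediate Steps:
u(T) = 0
L(g, x) = -4 + g (L(g, x) = -7 + (g + 3) = -7 + (3 + g) = -4 + g)
j = 0 (j = 0² = 0)
L(u(5), R)*(-56) + j = (-4 + 0)*(-56) + 0 = -4*(-56) + 0 = 224 + 0 = 224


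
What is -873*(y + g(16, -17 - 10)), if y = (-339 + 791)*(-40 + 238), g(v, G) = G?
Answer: -78106437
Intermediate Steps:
y = 89496 (y = 452*198 = 89496)
-873*(y + g(16, -17 - 10)) = -873*(89496 + (-17 - 10)) = -873*(89496 - 27) = -873*89469 = -78106437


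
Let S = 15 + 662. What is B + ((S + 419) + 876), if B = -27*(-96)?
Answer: 4564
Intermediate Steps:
S = 677
B = 2592
B + ((S + 419) + 876) = 2592 + ((677 + 419) + 876) = 2592 + (1096 + 876) = 2592 + 1972 = 4564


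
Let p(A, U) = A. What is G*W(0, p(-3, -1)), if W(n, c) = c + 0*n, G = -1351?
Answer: 4053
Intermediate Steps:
W(n, c) = c (W(n, c) = c + 0 = c)
G*W(0, p(-3, -1)) = -1351*(-3) = 4053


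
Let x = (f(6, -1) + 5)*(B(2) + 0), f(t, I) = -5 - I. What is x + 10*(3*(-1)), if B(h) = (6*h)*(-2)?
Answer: -54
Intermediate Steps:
B(h) = -12*h
x = -24 (x = ((-5 - 1*(-1)) + 5)*(-12*2 + 0) = ((-5 + 1) + 5)*(-24 + 0) = (-4 + 5)*(-24) = 1*(-24) = -24)
x + 10*(3*(-1)) = -24 + 10*(3*(-1)) = -24 + 10*(-3) = -24 - 30 = -54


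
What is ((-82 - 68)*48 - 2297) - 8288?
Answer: -17785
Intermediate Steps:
((-82 - 68)*48 - 2297) - 8288 = (-150*48 - 2297) - 8288 = (-7200 - 2297) - 8288 = -9497 - 8288 = -17785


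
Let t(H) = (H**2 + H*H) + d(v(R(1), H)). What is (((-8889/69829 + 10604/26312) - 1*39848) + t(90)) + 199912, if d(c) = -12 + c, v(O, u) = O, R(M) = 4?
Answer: 7360064087119/41757742 ≈ 1.7626e+5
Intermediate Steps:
t(H) = -8 + 2*H**2 (t(H) = (H**2 + H*H) + (-12 + 4) = (H**2 + H**2) - 8 = 2*H**2 - 8 = -8 + 2*H**2)
(((-8889/69829 + 10604/26312) - 1*39848) + t(90)) + 199912 = (((-8889/69829 + 10604/26312) - 1*39848) + (-8 + 2*90**2)) + 199912 = (((-8889*1/69829 + 10604*(1/26312)) - 39848) + (-8 + 2*8100)) + 199912 = (((-8889/69829 + 241/598) - 39848) + (-8 + 16200)) + 199912 = ((11513167/41757742 - 39848) + 16192) + 199912 = (-1663950990049/41757742 + 16192) + 199912 = -987809631585/41757742 + 199912 = 7360064087119/41757742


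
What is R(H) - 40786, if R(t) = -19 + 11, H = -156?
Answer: -40794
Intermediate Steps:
R(t) = -8
R(H) - 40786 = -8 - 40786 = -40794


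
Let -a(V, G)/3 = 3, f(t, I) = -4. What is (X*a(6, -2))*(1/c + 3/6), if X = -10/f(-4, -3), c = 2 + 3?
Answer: -63/4 ≈ -15.750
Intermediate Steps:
c = 5
a(V, G) = -9 (a(V, G) = -3*3 = -9)
X = 5/2 (X = -10/(-4) = -10*(-¼) = 5/2 ≈ 2.5000)
(X*a(6, -2))*(1/c + 3/6) = ((5/2)*(-9))*(1/5 + 3/6) = -45*(1*(⅕) + 3*(⅙))/2 = -45*(⅕ + ½)/2 = -45/2*7/10 = -63/4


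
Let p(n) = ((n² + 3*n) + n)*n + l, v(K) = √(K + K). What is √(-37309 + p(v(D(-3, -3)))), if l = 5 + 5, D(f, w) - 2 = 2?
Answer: √(-37267 + 16*√2) ≈ 192.99*I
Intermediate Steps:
D(f, w) = 4 (D(f, w) = 2 + 2 = 4)
l = 10
v(K) = √2*√K (v(K) = √(2*K) = √2*√K)
p(n) = 10 + n*(n² + 4*n) (p(n) = ((n² + 3*n) + n)*n + 10 = (n² + 4*n)*n + 10 = n*(n² + 4*n) + 10 = 10 + n*(n² + 4*n))
√(-37309 + p(v(D(-3, -3)))) = √(-37309 + (10 + (√2*√4)³ + 4*(√2*√4)²)) = √(-37309 + (10 + (√2*2)³ + 4*(√2*2)²)) = √(-37309 + (10 + (2*√2)³ + 4*(2*√2)²)) = √(-37309 + (10 + 16*√2 + 4*8)) = √(-37309 + (10 + 16*√2 + 32)) = √(-37309 + (42 + 16*√2)) = √(-37267 + 16*√2)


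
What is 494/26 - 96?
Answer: -77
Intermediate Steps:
494/26 - 96 = 494*(1/26) - 96 = 19 - 96 = -77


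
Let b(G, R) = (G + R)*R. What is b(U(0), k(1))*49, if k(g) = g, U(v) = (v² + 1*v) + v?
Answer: 49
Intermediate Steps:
U(v) = v² + 2*v (U(v) = (v² + v) + v = (v + v²) + v = v² + 2*v)
b(G, R) = R*(G + R)
b(U(0), k(1))*49 = (1*(0*(2 + 0) + 1))*49 = (1*(0*2 + 1))*49 = (1*(0 + 1))*49 = (1*1)*49 = 1*49 = 49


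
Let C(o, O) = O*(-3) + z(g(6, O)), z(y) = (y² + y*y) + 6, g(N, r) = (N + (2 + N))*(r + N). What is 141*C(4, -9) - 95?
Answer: 502006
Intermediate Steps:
g(N, r) = (2 + 2*N)*(N + r)
z(y) = 6 + 2*y² (z(y) = (y² + y²) + 6 = 2*y² + 6 = 6 + 2*y²)
C(o, O) = 6 - 3*O + 2*(84 + 14*O)² (C(o, O) = O*(-3) + (6 + 2*(2*6 + 2*O + 2*6² + 2*6*O)²) = -3*O + (6 + 2*(12 + 2*O + 2*36 + 12*O)²) = -3*O + (6 + 2*(12 + 2*O + 72 + 12*O)²) = -3*O + (6 + 2*(84 + 14*O)²) = 6 - 3*O + 2*(84 + 14*O)²)
141*C(4, -9) - 95 = 141*(14118 + 392*(-9)² + 4701*(-9)) - 95 = 141*(14118 + 392*81 - 42309) - 95 = 141*(14118 + 31752 - 42309) - 95 = 141*3561 - 95 = 502101 - 95 = 502006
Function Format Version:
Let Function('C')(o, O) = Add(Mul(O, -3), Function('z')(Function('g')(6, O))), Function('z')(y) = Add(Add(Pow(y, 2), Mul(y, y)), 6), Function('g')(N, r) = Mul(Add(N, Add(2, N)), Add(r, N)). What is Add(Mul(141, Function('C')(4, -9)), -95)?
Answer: 502006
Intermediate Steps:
Function('g')(N, r) = Mul(Add(2, Mul(2, N)), Add(N, r))
Function('z')(y) = Add(6, Mul(2, Pow(y, 2))) (Function('z')(y) = Add(Add(Pow(y, 2), Pow(y, 2)), 6) = Add(Mul(2, Pow(y, 2)), 6) = Add(6, Mul(2, Pow(y, 2))))
Function('C')(o, O) = Add(6, Mul(-3, O), Mul(2, Pow(Add(84, Mul(14, O)), 2))) (Function('C')(o, O) = Add(Mul(O, -3), Add(6, Mul(2, Pow(Add(Mul(2, 6), Mul(2, O), Mul(2, Pow(6, 2)), Mul(2, 6, O)), 2)))) = Add(Mul(-3, O), Add(6, Mul(2, Pow(Add(12, Mul(2, O), Mul(2, 36), Mul(12, O)), 2)))) = Add(Mul(-3, O), Add(6, Mul(2, Pow(Add(12, Mul(2, O), 72, Mul(12, O)), 2)))) = Add(Mul(-3, O), Add(6, Mul(2, Pow(Add(84, Mul(14, O)), 2)))) = Add(6, Mul(-3, O), Mul(2, Pow(Add(84, Mul(14, O)), 2))))
Add(Mul(141, Function('C')(4, -9)), -95) = Add(Mul(141, Add(14118, Mul(392, Pow(-9, 2)), Mul(4701, -9))), -95) = Add(Mul(141, Add(14118, Mul(392, 81), -42309)), -95) = Add(Mul(141, Add(14118, 31752, -42309)), -95) = Add(Mul(141, 3561), -95) = Add(502101, -95) = 502006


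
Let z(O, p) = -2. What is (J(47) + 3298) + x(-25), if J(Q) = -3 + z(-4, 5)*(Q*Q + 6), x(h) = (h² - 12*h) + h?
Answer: -235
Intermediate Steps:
x(h) = h² - 11*h
J(Q) = -15 - 2*Q² (J(Q) = -3 - 2*(Q*Q + 6) = -3 - 2*(Q² + 6) = -3 - 2*(6 + Q²) = -3 + (-12 - 2*Q²) = -15 - 2*Q²)
(J(47) + 3298) + x(-25) = ((-15 - 2*47²) + 3298) - 25*(-11 - 25) = ((-15 - 2*2209) + 3298) - 25*(-36) = ((-15 - 4418) + 3298) + 900 = (-4433 + 3298) + 900 = -1135 + 900 = -235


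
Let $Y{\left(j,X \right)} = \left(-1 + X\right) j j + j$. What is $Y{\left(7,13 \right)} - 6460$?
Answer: $-5865$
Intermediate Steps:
$Y{\left(j,X \right)} = j + j^{2} \left(-1 + X\right)$ ($Y{\left(j,X \right)} = j \left(-1 + X\right) j + j = j^{2} \left(-1 + X\right) + j = j + j^{2} \left(-1 + X\right)$)
$Y{\left(7,13 \right)} - 6460 = 7 \left(1 - 7 + 13 \cdot 7\right) - 6460 = 7 \left(1 - 7 + 91\right) - 6460 = 7 \cdot 85 - 6460 = 595 - 6460 = -5865$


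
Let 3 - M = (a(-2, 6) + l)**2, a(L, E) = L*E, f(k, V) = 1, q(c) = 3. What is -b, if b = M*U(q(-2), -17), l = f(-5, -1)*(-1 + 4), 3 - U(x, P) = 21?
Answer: -1404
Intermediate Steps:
U(x, P) = -18 (U(x, P) = 3 - 1*21 = 3 - 21 = -18)
a(L, E) = E*L
l = 3 (l = 1*(-1 + 4) = 1*3 = 3)
M = -78 (M = 3 - (6*(-2) + 3)**2 = 3 - (-12 + 3)**2 = 3 - 1*(-9)**2 = 3 - 1*81 = 3 - 81 = -78)
b = 1404 (b = -78*(-18) = 1404)
-b = -1*1404 = -1404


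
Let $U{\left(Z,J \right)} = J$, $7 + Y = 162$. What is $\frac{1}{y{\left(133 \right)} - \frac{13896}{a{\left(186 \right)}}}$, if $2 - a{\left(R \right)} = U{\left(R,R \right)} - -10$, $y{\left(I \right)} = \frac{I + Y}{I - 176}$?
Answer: $\frac{4171}{270828} \approx 0.015401$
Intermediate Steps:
$Y = 155$ ($Y = -7 + 162 = 155$)
$y{\left(I \right)} = \frac{155 + I}{-176 + I}$ ($y{\left(I \right)} = \frac{I + 155}{I - 176} = \frac{155 + I}{-176 + I}$)
$a{\left(R \right)} = -8 - R$ ($a{\left(R \right)} = 2 - \left(R - -10\right) = 2 - \left(R + 10\right) = 2 - \left(10 + R\right) = -8 - R$)
$\frac{1}{y{\left(133 \right)} - \frac{13896}{a{\left(186 \right)}}} = \frac{1}{\frac{155 + 133}{-176 + 133} - \frac{13896}{-8 - 186}} = \frac{1}{\frac{1}{-43} \cdot 288 - \frac{13896}{-8 - 186}} = \frac{1}{\left(- \frac{1}{43}\right) 288 - \frac{13896}{-194}} = \frac{1}{- \frac{288}{43} - - \frac{6948}{97}} = \frac{1}{- \frac{288}{43} + \frac{6948}{97}} = \frac{1}{\frac{270828}{4171}} = \frac{4171}{270828}$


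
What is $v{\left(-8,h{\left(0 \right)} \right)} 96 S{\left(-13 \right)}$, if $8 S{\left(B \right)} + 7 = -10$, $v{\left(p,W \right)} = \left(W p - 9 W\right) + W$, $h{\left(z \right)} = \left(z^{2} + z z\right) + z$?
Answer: $0$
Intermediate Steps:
$h{\left(z \right)} = z + 2 z^{2}$ ($h{\left(z \right)} = \left(z^{2} + z^{2}\right) + z = 2 z^{2} + z = z + 2 z^{2}$)
$v{\left(p,W \right)} = - 8 W + W p$ ($v{\left(p,W \right)} = \left(- 9 W + W p\right) + W = - 8 W + W p$)
$S{\left(B \right)} = - \frac{17}{8}$ ($S{\left(B \right)} = - \frac{7}{8} + \frac{1}{8} \left(-10\right) = - \frac{7}{8} - \frac{5}{4} = - \frac{17}{8}$)
$v{\left(-8,h{\left(0 \right)} \right)} 96 S{\left(-13 \right)} = 0 \left(1 + 2 \cdot 0\right) \left(-8 - 8\right) 96 \left(- \frac{17}{8}\right) = 0 \left(1 + 0\right) \left(-16\right) 96 \left(- \frac{17}{8}\right) = 0 \cdot 1 \left(-16\right) 96 \left(- \frac{17}{8}\right) = 0 \left(-16\right) 96 \left(- \frac{17}{8}\right) = 0 \cdot 96 \left(- \frac{17}{8}\right) = 0 \left(- \frac{17}{8}\right) = 0$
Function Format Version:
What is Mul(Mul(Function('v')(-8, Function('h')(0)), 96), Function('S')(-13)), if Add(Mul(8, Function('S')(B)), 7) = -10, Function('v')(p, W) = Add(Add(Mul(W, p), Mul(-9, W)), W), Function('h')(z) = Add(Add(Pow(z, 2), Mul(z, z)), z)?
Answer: 0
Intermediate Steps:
Function('h')(z) = Add(z, Mul(2, Pow(z, 2))) (Function('h')(z) = Add(Add(Pow(z, 2), Pow(z, 2)), z) = Add(Mul(2, Pow(z, 2)), z) = Add(z, Mul(2, Pow(z, 2))))
Function('v')(p, W) = Add(Mul(-8, W), Mul(W, p)) (Function('v')(p, W) = Add(Add(Mul(-9, W), Mul(W, p)), W) = Add(Mul(-8, W), Mul(W, p)))
Function('S')(B) = Rational(-17, 8) (Function('S')(B) = Add(Rational(-7, 8), Mul(Rational(1, 8), -10)) = Add(Rational(-7, 8), Rational(-5, 4)) = Rational(-17, 8))
Mul(Mul(Function('v')(-8, Function('h')(0)), 96), Function('S')(-13)) = Mul(Mul(Mul(Mul(0, Add(1, Mul(2, 0))), Add(-8, -8)), 96), Rational(-17, 8)) = Mul(Mul(Mul(Mul(0, Add(1, 0)), -16), 96), Rational(-17, 8)) = Mul(Mul(Mul(Mul(0, 1), -16), 96), Rational(-17, 8)) = Mul(Mul(Mul(0, -16), 96), Rational(-17, 8)) = Mul(Mul(0, 96), Rational(-17, 8)) = Mul(0, Rational(-17, 8)) = 0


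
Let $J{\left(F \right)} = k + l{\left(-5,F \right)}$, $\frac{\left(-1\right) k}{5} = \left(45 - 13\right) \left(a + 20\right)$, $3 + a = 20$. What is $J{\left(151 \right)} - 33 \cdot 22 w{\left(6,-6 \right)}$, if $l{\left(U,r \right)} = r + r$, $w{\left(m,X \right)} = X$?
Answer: $-1262$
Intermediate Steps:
$a = 17$ ($a = -3 + 20 = 17$)
$l{\left(U,r \right)} = 2 r$
$k = -5920$ ($k = - 5 \left(45 - 13\right) \left(17 + 20\right) = - 5 \cdot 32 \cdot 37 = \left(-5\right) 1184 = -5920$)
$J{\left(F \right)} = -5920 + 2 F$
$J{\left(151 \right)} - 33 \cdot 22 w{\left(6,-6 \right)} = \left(-5920 + 2 \cdot 151\right) - 33 \cdot 22 \left(-6\right) = \left(-5920 + 302\right) - 726 \left(-6\right) = -5618 - -4356 = -5618 + 4356 = -1262$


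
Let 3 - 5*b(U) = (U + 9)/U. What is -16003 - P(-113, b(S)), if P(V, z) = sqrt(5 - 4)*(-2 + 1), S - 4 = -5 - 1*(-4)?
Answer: -16002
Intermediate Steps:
S = 3 (S = 4 + (-5 - 1*(-4)) = 4 + (-5 + 4) = 4 - 1 = 3)
b(U) = 3/5 - (9 + U)/(5*U) (b(U) = 3/5 - (U + 9)/(5*U) = 3/5 - (9 + U)/(5*U))
P(V, z) = -1 (P(V, z) = sqrt(1)*(-1) = 1*(-1) = -1)
-16003 - P(-113, b(S)) = -16003 - 1*(-1) = -16003 + 1 = -16002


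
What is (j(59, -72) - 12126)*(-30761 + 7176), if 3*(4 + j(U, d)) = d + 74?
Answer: 858210980/3 ≈ 2.8607e+8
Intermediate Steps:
j(U, d) = 62/3 + d/3 (j(U, d) = -4 + (d + 74)/3 = -4 + (74 + d)/3 = -4 + (74/3 + d/3) = 62/3 + d/3)
(j(59, -72) - 12126)*(-30761 + 7176) = ((62/3 + (⅓)*(-72)) - 12126)*(-30761 + 7176) = ((62/3 - 24) - 12126)*(-23585) = (-10/3 - 12126)*(-23585) = -36388/3*(-23585) = 858210980/3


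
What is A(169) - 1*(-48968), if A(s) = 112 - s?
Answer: 48911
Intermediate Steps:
A(169) - 1*(-48968) = (112 - 1*169) - 1*(-48968) = (112 - 169) + 48968 = -57 + 48968 = 48911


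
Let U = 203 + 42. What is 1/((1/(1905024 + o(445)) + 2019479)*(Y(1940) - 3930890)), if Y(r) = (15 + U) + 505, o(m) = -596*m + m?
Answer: -1640249/13018336308420244000 ≈ -1.2600e-13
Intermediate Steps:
o(m) = -595*m
U = 245
Y(r) = 765 (Y(r) = (15 + 245) + 505 = 260 + 505 = 765)
1/((1/(1905024 + o(445)) + 2019479)*(Y(1940) - 3930890)) = 1/((1/(1905024 - 595*445) + 2019479)*(765 - 3930890)) = 1/((1/(1905024 - 264775) + 2019479)*(-3930125)) = 1/((1/1640249 + 2019479)*(-3930125)) = 1/((3312448410272/1640249)*(-3930125)) = 1/(-13018336308420244000/1640249) = -1640249/13018336308420244000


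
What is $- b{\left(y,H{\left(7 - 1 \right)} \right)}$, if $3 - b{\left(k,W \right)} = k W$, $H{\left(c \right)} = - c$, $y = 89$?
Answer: $-537$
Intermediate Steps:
$b{\left(k,W \right)} = 3 - W k$ ($b{\left(k,W \right)} = 3 - k W = 3 - W k$)
$- b{\left(y,H{\left(7 - 1 \right)} \right)} = - (3 - - (7 - 1) 89) = - (3 - \left(-1\right) 6 \cdot 89) = - (3 - \left(-6\right) 89) = - (3 + 534) = \left(-1\right) 537 = -537$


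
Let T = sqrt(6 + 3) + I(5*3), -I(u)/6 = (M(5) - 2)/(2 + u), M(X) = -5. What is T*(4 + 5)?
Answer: 837/17 ≈ 49.235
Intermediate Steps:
I(u) = 42/(2 + u) (I(u) = -6*(-5 - 2)/(2 + u) = -(-42)/(2 + u) = 42/(2 + u))
T = 93/17 (T = sqrt(6 + 3) + 42/(2 + 5*3) = sqrt(9) + 42/(2 + 15) = 3 + 42/17 = 93/17 ≈ 5.4706)
T*(4 + 5) = 93*(4 + 5)/17 = (93/17)*9 = 837/17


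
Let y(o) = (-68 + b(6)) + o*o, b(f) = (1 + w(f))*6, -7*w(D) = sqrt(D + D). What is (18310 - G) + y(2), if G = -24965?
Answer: 43217 - 12*sqrt(3)/7 ≈ 43214.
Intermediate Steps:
w(D) = -sqrt(2)*sqrt(D)/7 (w(D) = -sqrt(D + D)/7 = -sqrt(2)*sqrt(D)/7)
b(f) = 6 - 6*sqrt(2)*sqrt(f)/7 (b(f) = (1 - sqrt(2)*sqrt(f)/7)*6 = 6 - 6*sqrt(2)*sqrt(f)/7)
y(o) = -62 + o**2 - 12*sqrt(3)/7 (y(o) = (-68 + (6 - 6*sqrt(2)*sqrt(6)/7)) + o*o = (-68 + (6 - 12*sqrt(3)/7)) + o**2 = (-62 - 12*sqrt(3)/7) + o**2 = -62 + o**2 - 12*sqrt(3)/7)
(18310 - G) + y(2) = (18310 - 1*(-24965)) + (-62 + 2**2 - 12*sqrt(3)/7) = (18310 + 24965) + (-62 + 4 - 12*sqrt(3)/7) = 43275 + (-58 - 12*sqrt(3)/7) = 43217 - 12*sqrt(3)/7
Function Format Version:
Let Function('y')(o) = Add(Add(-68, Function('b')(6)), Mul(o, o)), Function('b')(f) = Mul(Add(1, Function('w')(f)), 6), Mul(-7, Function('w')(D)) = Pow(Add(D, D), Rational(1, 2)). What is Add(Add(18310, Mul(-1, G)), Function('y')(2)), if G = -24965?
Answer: Add(43217, Mul(Rational(-12, 7), Pow(3, Rational(1, 2)))) ≈ 43214.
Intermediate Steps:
Function('w')(D) = Mul(Rational(-1, 7), Pow(2, Rational(1, 2)), Pow(D, Rational(1, 2))) (Function('w')(D) = Mul(Rational(-1, 7), Pow(Add(D, D), Rational(1, 2))) = Mul(Rational(-1, 7), Pow(Mul(2, D), Rational(1, 2))) = Mul(Rational(-1, 7), Mul(Pow(2, Rational(1, 2)), Pow(D, Rational(1, 2)))) = Mul(Rational(-1, 7), Pow(2, Rational(1, 2)), Pow(D, Rational(1, 2))))
Function('b')(f) = Add(6, Mul(Rational(-6, 7), Pow(2, Rational(1, 2)), Pow(f, Rational(1, 2)))) (Function('b')(f) = Mul(Add(1, Mul(Rational(-1, 7), Pow(2, Rational(1, 2)), Pow(f, Rational(1, 2)))), 6) = Add(6, Mul(Rational(-6, 7), Pow(2, Rational(1, 2)), Pow(f, Rational(1, 2)))))
Function('y')(o) = Add(-62, Pow(o, 2), Mul(Rational(-12, 7), Pow(3, Rational(1, 2)))) (Function('y')(o) = Add(Add(-68, Add(6, Mul(Rational(-6, 7), Pow(2, Rational(1, 2)), Pow(6, Rational(1, 2))))), Mul(o, o)) = Add(Add(-68, Add(6, Mul(Rational(-12, 7), Pow(3, Rational(1, 2))))), Pow(o, 2)) = Add(Add(-62, Mul(Rational(-12, 7), Pow(3, Rational(1, 2)))), Pow(o, 2)) = Add(-62, Pow(o, 2), Mul(Rational(-12, 7), Pow(3, Rational(1, 2)))))
Add(Add(18310, Mul(-1, G)), Function('y')(2)) = Add(Add(18310, Mul(-1, -24965)), Add(-62, Pow(2, 2), Mul(Rational(-12, 7), Pow(3, Rational(1, 2))))) = Add(Add(18310, 24965), Add(-62, 4, Mul(Rational(-12, 7), Pow(3, Rational(1, 2))))) = Add(43275, Add(-58, Mul(Rational(-12, 7), Pow(3, Rational(1, 2))))) = Add(43217, Mul(Rational(-12, 7), Pow(3, Rational(1, 2))))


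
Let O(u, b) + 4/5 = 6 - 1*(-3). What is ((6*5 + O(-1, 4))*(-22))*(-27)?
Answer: 113454/5 ≈ 22691.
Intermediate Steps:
O(u, b) = 41/5 (O(u, b) = -4/5 + (6 - 1*(-3)) = -4/5 + (6 + 3) = -4/5 + 9 = 41/5)
((6*5 + O(-1, 4))*(-22))*(-27) = ((6*5 + 41/5)*(-22))*(-27) = ((30 + 41/5)*(-22))*(-27) = ((191/5)*(-22))*(-27) = -4202/5*(-27) = 113454/5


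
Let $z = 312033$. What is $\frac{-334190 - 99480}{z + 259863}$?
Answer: $- \frac{216835}{285948} \approx -0.7583$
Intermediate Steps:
$\frac{-334190 - 99480}{z + 259863} = \frac{-334190 - 99480}{312033 + 259863} = - \frac{433670}{571896} = \left(-433670\right) \frac{1}{571896} = - \frac{216835}{285948}$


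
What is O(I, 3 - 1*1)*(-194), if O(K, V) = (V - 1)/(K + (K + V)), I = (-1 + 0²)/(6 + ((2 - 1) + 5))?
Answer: -1164/11 ≈ -105.82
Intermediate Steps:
I = -1/12 (I = (-1 + 0)/(6 + (1 + 5)) = -1/(6 + 6) = -1/12 ≈ -0.083333)
O(K, V) = (-1 + V)/(V + 2*K)
O(I, 3 - 1*1)*(-194) = ((-1 + (3 - 1*1))/((3 - 1*1) + 2*(-1/12)))*(-194) = ((-1 + (3 - 1))/((3 - 1) - ⅙))*(-194) = ((-1 + 2)/(2 - ⅙))*(-194) = (1/(11/6))*(-194) = ((6/11)*1)*(-194) = (6/11)*(-194) = -1164/11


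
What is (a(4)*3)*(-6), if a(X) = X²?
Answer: -288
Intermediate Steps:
(a(4)*3)*(-6) = (4²*3)*(-6) = (16*3)*(-6) = 48*(-6) = -288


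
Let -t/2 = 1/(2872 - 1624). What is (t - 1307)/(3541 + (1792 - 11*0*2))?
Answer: -815569/3327792 ≈ -0.24508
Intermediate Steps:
t = -1/624 (t = -2/(2872 - 1624) = -2/1248 = -2*1/1248 = -1/624 ≈ -0.0016026)
(t - 1307)/(3541 + (1792 - 11*0*2)) = (-1/624 - 1307)/(3541 + (1792 - 11*0*2)) = -815569/(624*(3541 + (1792 - 0*2))) = -815569/(624*(3541 + (1792 - 1*0))) = -815569/(624*(3541 + (1792 + 0))) = -815569/(624*(3541 + 1792)) = -815569/624/5333 = -815569/624*1/5333 = -815569/3327792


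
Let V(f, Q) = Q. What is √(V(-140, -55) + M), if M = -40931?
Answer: 9*I*√506 ≈ 202.45*I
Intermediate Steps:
√(V(-140, -55) + M) = √(-55 - 40931) = √(-40986) = 9*I*√506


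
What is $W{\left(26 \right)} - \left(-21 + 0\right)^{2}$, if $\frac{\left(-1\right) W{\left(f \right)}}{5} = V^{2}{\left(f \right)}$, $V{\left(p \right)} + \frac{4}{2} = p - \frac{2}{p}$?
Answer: $- \frac{558134}{169} \approx -3302.6$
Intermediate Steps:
$V{\left(p \right)} = -2 + p - \frac{2}{p}$ ($V{\left(p \right)} = -2 + \left(p - \frac{2}{p}\right) = -2 + p - \frac{2}{p}$)
$W{\left(f \right)} = - 5 \left(-2 + f - \frac{2}{f}\right)^{2}$
$W{\left(26 \right)} - \left(-21 + 0\right)^{2} = - \frac{5 \left(-2 + 26 \left(-2 + 26\right)\right)^{2}}{676} - \left(-21 + 0\right)^{2} = \left(-5\right) \frac{1}{676} \left(-2 + 26 \cdot 24\right)^{2} - \left(-21\right)^{2} = \left(-5\right) \frac{1}{676} \left(-2 + 624\right)^{2} - 441 = \left(-5\right) \frac{1}{676} \cdot 622^{2} - 441 = \left(-5\right) \frac{1}{676} \cdot 386884 - 441 = - \frac{483605}{169} - 441 = - \frac{558134}{169}$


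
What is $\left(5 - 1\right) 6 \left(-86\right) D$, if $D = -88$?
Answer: $181632$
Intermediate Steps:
$\left(5 - 1\right) 6 \left(-86\right) D = \left(5 - 1\right) 6 \left(-86\right) \left(-88\right) = 4 \cdot 6 \left(-86\right) \left(-88\right) = 24 \left(-86\right) \left(-88\right) = \left(-2064\right) \left(-88\right) = 181632$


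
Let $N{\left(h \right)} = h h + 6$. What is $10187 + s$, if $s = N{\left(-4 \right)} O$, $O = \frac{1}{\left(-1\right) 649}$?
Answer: $\frac{601031}{59} \approx 10187.0$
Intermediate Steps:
$N{\left(h \right)} = 6 + h^{2}$ ($N{\left(h \right)} = h^{2} + 6 = 6 + h^{2}$)
$O = - \frac{1}{649}$ ($O = \frac{1}{-649} = - \frac{1}{649} \approx -0.0015408$)
$s = - \frac{2}{59}$ ($s = \left(6 + \left(-4\right)^{2}\right) \left(- \frac{1}{649}\right) = \left(6 + 16\right) \left(- \frac{1}{649}\right) = 22 \left(- \frac{1}{649}\right) = - \frac{2}{59} \approx -0.033898$)
$10187 + s = 10187 - \frac{2}{59} = \frac{601031}{59}$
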